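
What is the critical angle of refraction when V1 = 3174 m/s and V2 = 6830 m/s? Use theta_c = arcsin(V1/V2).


V1/V2 = 3174/6830 = 0.464714
theta_c = arcsin(0.464714) = 27.6917 degrees

27.6917


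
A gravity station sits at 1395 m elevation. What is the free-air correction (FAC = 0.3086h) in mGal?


FAC = 0.3086 * h
= 0.3086 * 1395
= 430.497 mGal

430.497


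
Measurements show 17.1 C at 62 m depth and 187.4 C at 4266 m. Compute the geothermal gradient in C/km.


dT = 187.4 - 17.1 = 170.3 C
dz = 4266 - 62 = 4204 m
gradient = dT/dz * 1000 = 170.3/4204 * 1000 = 40.509 C/km

40.509


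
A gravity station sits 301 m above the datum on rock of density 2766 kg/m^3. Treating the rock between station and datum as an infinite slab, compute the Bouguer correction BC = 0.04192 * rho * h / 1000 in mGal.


BC = 0.04192 * rho * h / 1000
= 0.04192 * 2766 * 301 / 1000
= 34.9012 mGal

34.9012


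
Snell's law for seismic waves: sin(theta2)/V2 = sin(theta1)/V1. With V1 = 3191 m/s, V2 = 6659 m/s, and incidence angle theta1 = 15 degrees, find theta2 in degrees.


sin(theta1) = sin(15 deg) = 0.258819
sin(theta2) = V2/V1 * sin(theta1) = 6659/3191 * 0.258819 = 0.540105
theta2 = arcsin(0.540105) = 32.6908 degrees

32.6908


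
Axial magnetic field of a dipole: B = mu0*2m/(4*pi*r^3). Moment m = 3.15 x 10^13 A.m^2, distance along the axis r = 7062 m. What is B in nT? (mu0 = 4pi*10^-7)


m = 3.15 x 10^13 = 31500000000000 A.m^2
2m = 63000000000000 A.m^2
r^3 = 7062^3 = 352194962328
B = (4pi*10^-7) * 63000000000000 / (4*pi * 352194962328) * 1e9
= 79168134.870463 / 4425812425123.92 * 1e9
= 17887.8197 nT

17887.8197


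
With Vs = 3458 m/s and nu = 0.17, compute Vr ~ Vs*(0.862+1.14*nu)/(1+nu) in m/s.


Numerator factor = 0.862 + 1.14*0.17 = 1.0558
Denominator = 1 + 0.17 = 1.17
Vr = 3458 * 1.0558 / 1.17 = 3120.48 m/s

3120.48


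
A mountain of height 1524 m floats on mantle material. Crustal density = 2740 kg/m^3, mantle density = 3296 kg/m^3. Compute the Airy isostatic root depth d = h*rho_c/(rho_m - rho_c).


rho_m - rho_c = 3296 - 2740 = 556
d = 1524 * 2740 / 556
= 4175760 / 556
= 7510.36 m

7510.36


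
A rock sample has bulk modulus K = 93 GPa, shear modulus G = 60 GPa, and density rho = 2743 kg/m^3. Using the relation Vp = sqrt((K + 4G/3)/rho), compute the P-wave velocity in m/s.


First compute the effective modulus:
K + 4G/3 = 93e9 + 4*60e9/3 = 173000000000.0 Pa
Then divide by density:
173000000000.0 / 2743 = 63069631.79 Pa/(kg/m^3)
Take the square root:
Vp = sqrt(63069631.79) = 7941.64 m/s

7941.64


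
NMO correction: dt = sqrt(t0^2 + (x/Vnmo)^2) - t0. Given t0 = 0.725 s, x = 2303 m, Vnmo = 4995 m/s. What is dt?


x/Vnmo = 2303/4995 = 0.461061
(x/Vnmo)^2 = 0.212577
t0^2 = 0.525625
sqrt(0.525625 + 0.212577) = 0.859187
dt = 0.859187 - 0.725 = 0.134187

0.134187


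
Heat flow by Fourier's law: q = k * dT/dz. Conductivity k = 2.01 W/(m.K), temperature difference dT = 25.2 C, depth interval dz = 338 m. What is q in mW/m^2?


q = k * dT / dz * 1000
= 2.01 * 25.2 / 338 * 1000
= 0.149858 * 1000
= 149.858 mW/m^2

149.858


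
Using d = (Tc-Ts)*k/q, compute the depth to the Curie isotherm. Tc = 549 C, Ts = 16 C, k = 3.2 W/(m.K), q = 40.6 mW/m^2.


T_Curie - T_surf = 549 - 16 = 533 C
Convert q to W/m^2: 40.6 mW/m^2 = 0.0406 W/m^2
d = 533 * 3.2 / 0.0406 = 42009.85 m

42009.85


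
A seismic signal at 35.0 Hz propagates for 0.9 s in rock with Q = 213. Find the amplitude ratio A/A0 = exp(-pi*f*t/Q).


pi*f*t/Q = pi*35.0*0.9/213 = 0.464602
A/A0 = exp(-0.464602) = 0.628385

0.628385


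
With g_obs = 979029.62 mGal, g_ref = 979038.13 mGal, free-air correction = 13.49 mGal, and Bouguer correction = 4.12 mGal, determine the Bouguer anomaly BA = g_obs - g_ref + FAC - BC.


BA = g_obs - g_ref + FAC - BC
= 979029.62 - 979038.13 + 13.49 - 4.12
= 0.86 mGal

0.86


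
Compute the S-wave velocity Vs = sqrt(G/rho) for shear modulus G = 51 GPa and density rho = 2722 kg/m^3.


Convert G to Pa: G = 51e9 Pa
Compute G/rho = 51e9 / 2722 = 18736223.3652
Vs = sqrt(18736223.3652) = 4328.54 m/s

4328.54


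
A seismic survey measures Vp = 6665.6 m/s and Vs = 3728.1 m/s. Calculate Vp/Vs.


Vp/Vs = 6665.6 / 3728.1
= 1.7879

1.7879


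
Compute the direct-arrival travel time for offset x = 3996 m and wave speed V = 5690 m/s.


t = x / V
= 3996 / 5690
= 0.7023 s

0.7023


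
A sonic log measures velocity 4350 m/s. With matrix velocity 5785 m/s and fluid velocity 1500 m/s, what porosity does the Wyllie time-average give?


1/V - 1/Vm = 1/4350 - 1/5785 = 5.702e-05
1/Vf - 1/Vm = 1/1500 - 1/5785 = 0.00049381
phi = 5.702e-05 / 0.00049381 = 0.1155

0.1155


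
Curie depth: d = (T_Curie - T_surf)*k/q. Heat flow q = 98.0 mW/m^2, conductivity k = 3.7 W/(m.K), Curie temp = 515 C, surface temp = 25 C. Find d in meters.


T_Curie - T_surf = 515 - 25 = 490 C
Convert q to W/m^2: 98.0 mW/m^2 = 0.098 W/m^2
d = 490 * 3.7 / 0.098 = 18500.0 m

18500.0


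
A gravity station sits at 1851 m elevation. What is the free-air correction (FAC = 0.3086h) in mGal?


FAC = 0.3086 * h
= 0.3086 * 1851
= 571.2186 mGal

571.2186


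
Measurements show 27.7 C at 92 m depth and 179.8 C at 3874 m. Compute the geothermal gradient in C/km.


dT = 179.8 - 27.7 = 152.1 C
dz = 3874 - 92 = 3782 m
gradient = dT/dz * 1000 = 152.1/3782 * 1000 = 40.2168 C/km

40.2168


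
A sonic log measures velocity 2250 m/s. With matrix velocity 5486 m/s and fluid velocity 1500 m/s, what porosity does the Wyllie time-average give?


1/V - 1/Vm = 1/2250 - 1/5486 = 0.00026216
1/Vf - 1/Vm = 1/1500 - 1/5486 = 0.00048438
phi = 0.00026216 / 0.00048438 = 0.5412

0.5412


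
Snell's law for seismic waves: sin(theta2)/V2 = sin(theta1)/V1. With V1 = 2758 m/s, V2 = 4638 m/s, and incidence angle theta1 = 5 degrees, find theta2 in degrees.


sin(theta1) = sin(5 deg) = 0.087156
sin(theta2) = V2/V1 * sin(theta1) = 4638/2758 * 0.087156 = 0.146566
theta2 = arcsin(0.146566) = 8.428 degrees

8.428


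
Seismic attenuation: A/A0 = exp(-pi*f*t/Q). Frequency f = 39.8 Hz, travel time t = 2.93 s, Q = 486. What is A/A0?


pi*f*t/Q = pi*39.8*2.93/486 = 0.753814
A/A0 = exp(-0.753814) = 0.470568

0.470568


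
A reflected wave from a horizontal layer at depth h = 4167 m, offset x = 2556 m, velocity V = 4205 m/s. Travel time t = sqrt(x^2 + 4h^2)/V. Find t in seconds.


x^2 + 4h^2 = 2556^2 + 4*4167^2 = 6533136 + 69455556 = 75988692
sqrt(75988692) = 8717.1493
t = 8717.1493 / 4205 = 2.073 s

2.073


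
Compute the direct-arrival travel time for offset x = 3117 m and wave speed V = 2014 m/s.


t = x / V
= 3117 / 2014
= 1.5477 s

1.5477


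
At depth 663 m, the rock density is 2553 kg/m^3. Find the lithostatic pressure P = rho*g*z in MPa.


P = rho * g * z / 1e6
= 2553 * 9.81 * 663 / 1e6
= 16604788.59 / 1e6
= 16.6048 MPa

16.6048


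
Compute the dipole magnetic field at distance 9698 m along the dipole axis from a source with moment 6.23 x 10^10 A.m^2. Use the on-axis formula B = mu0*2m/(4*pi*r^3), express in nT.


m = 6.23 x 10^10 = 62300000000 A.m^2
2m = 124600000000 A.m^2
r^3 = 9698^3 = 912108576392
B = (4pi*10^-7) * 124600000000 / (4*pi * 912108576392) * 1e9
= 156576.977855 / 11461894411477.41 * 1e9
= 13.6607 nT

13.6607


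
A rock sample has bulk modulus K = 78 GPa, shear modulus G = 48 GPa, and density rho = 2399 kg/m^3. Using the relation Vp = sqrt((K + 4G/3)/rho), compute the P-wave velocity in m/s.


First compute the effective modulus:
K + 4G/3 = 78e9 + 4*48e9/3 = 142000000000.0 Pa
Then divide by density:
142000000000.0 / 2399 = 59191329.7207 Pa/(kg/m^3)
Take the square root:
Vp = sqrt(59191329.7207) = 7693.59 m/s

7693.59


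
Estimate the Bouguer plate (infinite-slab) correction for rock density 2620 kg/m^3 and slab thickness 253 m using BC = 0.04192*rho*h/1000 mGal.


BC = 0.04192 * rho * h / 1000
= 0.04192 * 2620 * 253 / 1000
= 27.7871 mGal

27.7871


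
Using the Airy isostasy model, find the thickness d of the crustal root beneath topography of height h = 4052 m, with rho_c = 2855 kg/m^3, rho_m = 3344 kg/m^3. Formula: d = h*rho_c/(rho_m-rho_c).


rho_m - rho_c = 3344 - 2855 = 489
d = 4052 * 2855 / 489
= 11568460 / 489
= 23657.38 m

23657.38


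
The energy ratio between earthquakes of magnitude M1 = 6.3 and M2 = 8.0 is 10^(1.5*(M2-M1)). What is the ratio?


M2 - M1 = 8.0 - 6.3 = 1.7
1.5 * 1.7 = 2.55
ratio = 10^2.55 = 354.81

354.81


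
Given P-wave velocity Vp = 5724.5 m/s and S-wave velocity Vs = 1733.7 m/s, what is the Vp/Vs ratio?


Vp/Vs = 5724.5 / 1733.7
= 3.3019

3.3019


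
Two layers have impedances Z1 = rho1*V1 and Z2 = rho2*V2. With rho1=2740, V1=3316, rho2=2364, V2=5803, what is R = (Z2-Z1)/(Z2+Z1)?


Z1 = 2740 * 3316 = 9085840
Z2 = 2364 * 5803 = 13718292
R = (13718292 - 9085840) / (13718292 + 9085840) = 4632452 / 22804132 = 0.2031

0.2031


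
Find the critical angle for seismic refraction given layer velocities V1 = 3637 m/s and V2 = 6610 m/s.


V1/V2 = 3637/6610 = 0.550227
theta_c = arcsin(0.550227) = 33.3826 degrees

33.3826


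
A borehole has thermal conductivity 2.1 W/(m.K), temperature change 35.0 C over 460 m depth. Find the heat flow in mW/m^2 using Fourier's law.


q = k * dT / dz * 1000
= 2.1 * 35.0 / 460 * 1000
= 0.159783 * 1000
= 159.7826 mW/m^2

159.7826


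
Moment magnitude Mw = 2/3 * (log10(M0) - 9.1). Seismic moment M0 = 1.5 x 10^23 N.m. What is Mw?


log10(M0) = log10(1.5 x 10^23) = 23.1761
Mw = 2/3 * (23.1761 - 9.1)
= 2/3 * 14.0761
= 9.38

9.38


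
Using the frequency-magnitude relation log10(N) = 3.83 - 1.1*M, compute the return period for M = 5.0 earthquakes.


log10(N) = 3.83 - 1.1*5.0 = -1.67
N = 10^-1.67 = 0.02138
T = 1/N = 1/0.02138 = 46.7735 years

46.7735


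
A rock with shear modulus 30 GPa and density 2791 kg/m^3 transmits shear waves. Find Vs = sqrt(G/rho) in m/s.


Convert G to Pa: G = 30e9 Pa
Compute G/rho = 30e9 / 2791 = 10748835.5428
Vs = sqrt(10748835.5428) = 3278.54 m/s

3278.54


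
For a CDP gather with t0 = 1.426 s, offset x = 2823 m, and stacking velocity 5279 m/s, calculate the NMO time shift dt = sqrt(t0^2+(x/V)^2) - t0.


x/Vnmo = 2823/5279 = 0.53476
(x/Vnmo)^2 = 0.285969
t0^2 = 2.033476
sqrt(2.033476 + 0.285969) = 1.522972
dt = 1.522972 - 1.426 = 0.096972

0.096972


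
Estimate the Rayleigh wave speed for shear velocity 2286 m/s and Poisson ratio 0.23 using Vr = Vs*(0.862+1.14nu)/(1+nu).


Numerator factor = 0.862 + 1.14*0.23 = 1.1242
Denominator = 1 + 0.23 = 1.23
Vr = 2286 * 1.1242 / 1.23 = 2089.37 m/s

2089.37


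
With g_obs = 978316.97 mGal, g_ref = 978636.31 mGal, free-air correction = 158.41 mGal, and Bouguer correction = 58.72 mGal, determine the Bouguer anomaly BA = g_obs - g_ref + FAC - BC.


BA = g_obs - g_ref + FAC - BC
= 978316.97 - 978636.31 + 158.41 - 58.72
= -219.65 mGal

-219.65


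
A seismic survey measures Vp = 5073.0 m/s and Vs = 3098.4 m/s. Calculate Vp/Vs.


Vp/Vs = 5073.0 / 3098.4
= 1.6373

1.6373


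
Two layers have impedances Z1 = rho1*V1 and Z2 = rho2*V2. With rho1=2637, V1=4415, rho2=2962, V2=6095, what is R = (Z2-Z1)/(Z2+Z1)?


Z1 = 2637 * 4415 = 11642355
Z2 = 2962 * 6095 = 18053390
R = (18053390 - 11642355) / (18053390 + 11642355) = 6411035 / 29695745 = 0.2159

0.2159


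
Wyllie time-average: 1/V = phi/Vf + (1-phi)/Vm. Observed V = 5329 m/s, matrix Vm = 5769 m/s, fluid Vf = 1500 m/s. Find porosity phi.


1/V - 1/Vm = 1/5329 - 1/5769 = 1.431e-05
1/Vf - 1/Vm = 1/1500 - 1/5769 = 0.00049333
phi = 1.431e-05 / 0.00049333 = 0.029

0.029


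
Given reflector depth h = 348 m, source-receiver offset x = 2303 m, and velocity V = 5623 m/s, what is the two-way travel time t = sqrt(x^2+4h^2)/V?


x^2 + 4h^2 = 2303^2 + 4*348^2 = 5303809 + 484416 = 5788225
sqrt(5788225) = 2405.873
t = 2405.873 / 5623 = 0.4279 s

0.4279


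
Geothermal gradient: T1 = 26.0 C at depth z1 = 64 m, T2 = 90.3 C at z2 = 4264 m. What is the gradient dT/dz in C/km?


dT = 90.3 - 26.0 = 64.3 C
dz = 4264 - 64 = 4200 m
gradient = dT/dz * 1000 = 64.3/4200 * 1000 = 15.3095 C/km

15.3095


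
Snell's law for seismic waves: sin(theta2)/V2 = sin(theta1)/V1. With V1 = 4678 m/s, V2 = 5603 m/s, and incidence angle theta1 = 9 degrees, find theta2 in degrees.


sin(theta1) = sin(9 deg) = 0.156434
sin(theta2) = V2/V1 * sin(theta1) = 5603/4678 * 0.156434 = 0.187367
theta2 = arcsin(0.187367) = 10.7992 degrees

10.7992


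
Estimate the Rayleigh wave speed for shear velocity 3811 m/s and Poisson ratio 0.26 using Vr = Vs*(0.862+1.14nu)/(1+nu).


Numerator factor = 0.862 + 1.14*0.26 = 1.1584
Denominator = 1 + 0.26 = 1.26
Vr = 3811 * 1.1584 / 1.26 = 3503.7 m/s

3503.7


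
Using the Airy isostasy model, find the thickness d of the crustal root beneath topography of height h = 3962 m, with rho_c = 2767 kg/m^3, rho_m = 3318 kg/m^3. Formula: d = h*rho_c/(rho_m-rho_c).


rho_m - rho_c = 3318 - 2767 = 551
d = 3962 * 2767 / 551
= 10962854 / 551
= 19896.29 m

19896.29


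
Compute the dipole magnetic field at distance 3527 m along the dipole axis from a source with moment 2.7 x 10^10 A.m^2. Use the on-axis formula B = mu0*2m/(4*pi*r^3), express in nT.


m = 2.7 x 10^10 = 27000000000 A.m^2
2m = 54000000000 A.m^2
r^3 = 3527^3 = 43874924183
B = (4pi*10^-7) * 54000000000 / (4*pi * 43874924183) * 1e9
= 67858.401318 / 551348557960.49 * 1e9
= 123.0771 nT

123.0771


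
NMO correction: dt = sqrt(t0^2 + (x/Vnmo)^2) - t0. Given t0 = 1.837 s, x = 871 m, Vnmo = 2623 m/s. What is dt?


x/Vnmo = 871/2623 = 0.332063
(x/Vnmo)^2 = 0.110266
t0^2 = 3.374569
sqrt(3.374569 + 0.110266) = 1.866771
dt = 1.866771 - 1.837 = 0.029771

0.029771


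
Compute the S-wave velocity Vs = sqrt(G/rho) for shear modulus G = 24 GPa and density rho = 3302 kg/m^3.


Convert G to Pa: G = 24e9 Pa
Compute G/rho = 24e9 / 3302 = 7268322.229
Vs = sqrt(7268322.229) = 2695.98 m/s

2695.98


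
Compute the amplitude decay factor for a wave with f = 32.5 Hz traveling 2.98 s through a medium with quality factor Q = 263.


pi*f*t/Q = pi*32.5*2.98/263 = 1.156894
A/A0 = exp(-1.156894) = 0.314461

0.314461


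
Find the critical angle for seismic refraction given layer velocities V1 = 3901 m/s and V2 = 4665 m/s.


V1/V2 = 3901/4665 = 0.836227
theta_c = arcsin(0.836227) = 56.7438 degrees

56.7438


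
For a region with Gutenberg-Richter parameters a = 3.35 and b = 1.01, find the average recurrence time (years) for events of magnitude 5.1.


log10(N) = 3.35 - 1.01*5.1 = -1.801
N = 10^-1.801 = 0.015812
T = 1/N = 1/0.015812 = 63.2412 years

63.2412


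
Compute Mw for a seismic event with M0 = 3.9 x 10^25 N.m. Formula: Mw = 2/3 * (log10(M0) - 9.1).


log10(M0) = log10(3.9 x 10^25) = 25.5911
Mw = 2/3 * (25.5911 - 9.1)
= 2/3 * 16.4911
= 10.99

10.99


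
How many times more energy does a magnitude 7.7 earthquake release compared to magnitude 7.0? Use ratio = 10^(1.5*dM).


M2 - M1 = 7.7 - 7.0 = 0.7
1.5 * 0.7 = 1.05
ratio = 10^1.05 = 11.22

11.22


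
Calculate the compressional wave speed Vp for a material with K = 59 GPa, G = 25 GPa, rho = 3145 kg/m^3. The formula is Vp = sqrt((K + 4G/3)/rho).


First compute the effective modulus:
K + 4G/3 = 59e9 + 4*25e9/3 = 92333333333.33 Pa
Then divide by density:
92333333333.33 / 3145 = 29358770.5352 Pa/(kg/m^3)
Take the square root:
Vp = sqrt(29358770.5352) = 5418.37 m/s

5418.37


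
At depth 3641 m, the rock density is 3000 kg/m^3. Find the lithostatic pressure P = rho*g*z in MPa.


P = rho * g * z / 1e6
= 3000 * 9.81 * 3641 / 1e6
= 107154630.0 / 1e6
= 107.1546 MPa

107.1546


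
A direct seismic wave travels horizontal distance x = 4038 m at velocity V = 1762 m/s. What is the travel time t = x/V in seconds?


t = x / V
= 4038 / 1762
= 2.2917 s

2.2917


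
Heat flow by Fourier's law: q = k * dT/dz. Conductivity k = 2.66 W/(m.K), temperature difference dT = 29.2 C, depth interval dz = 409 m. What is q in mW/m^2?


q = k * dT / dz * 1000
= 2.66 * 29.2 / 409 * 1000
= 0.189907 * 1000
= 189.9071 mW/m^2

189.9071


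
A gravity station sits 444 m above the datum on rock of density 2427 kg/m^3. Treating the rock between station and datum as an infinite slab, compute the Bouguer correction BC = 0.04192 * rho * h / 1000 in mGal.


BC = 0.04192 * rho * h / 1000
= 0.04192 * 2427 * 444 / 1000
= 45.1725 mGal

45.1725


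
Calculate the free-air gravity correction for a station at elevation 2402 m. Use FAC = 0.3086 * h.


FAC = 0.3086 * h
= 0.3086 * 2402
= 741.2572 mGal

741.2572


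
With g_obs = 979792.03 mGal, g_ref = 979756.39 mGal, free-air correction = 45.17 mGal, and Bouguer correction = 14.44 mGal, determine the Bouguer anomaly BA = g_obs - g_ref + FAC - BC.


BA = g_obs - g_ref + FAC - BC
= 979792.03 - 979756.39 + 45.17 - 14.44
= 66.37 mGal

66.37


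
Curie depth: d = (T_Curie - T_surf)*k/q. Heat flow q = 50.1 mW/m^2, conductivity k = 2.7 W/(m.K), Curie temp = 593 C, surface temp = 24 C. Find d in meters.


T_Curie - T_surf = 593 - 24 = 569 C
Convert q to W/m^2: 50.1 mW/m^2 = 0.0501 W/m^2
d = 569 * 2.7 / 0.0501 = 30664.67 m

30664.67


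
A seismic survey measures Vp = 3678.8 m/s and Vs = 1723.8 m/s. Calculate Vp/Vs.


Vp/Vs = 3678.8 / 1723.8
= 2.1341

2.1341


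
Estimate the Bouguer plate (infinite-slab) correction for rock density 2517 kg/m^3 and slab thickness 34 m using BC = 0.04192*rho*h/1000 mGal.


BC = 0.04192 * rho * h / 1000
= 0.04192 * 2517 * 34 / 1000
= 3.5874 mGal

3.5874


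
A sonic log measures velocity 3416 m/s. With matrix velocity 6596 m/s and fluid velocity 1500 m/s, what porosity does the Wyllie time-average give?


1/V - 1/Vm = 1/3416 - 1/6596 = 0.00014113
1/Vf - 1/Vm = 1/1500 - 1/6596 = 0.00051506
phi = 0.00014113 / 0.00051506 = 0.274

0.274


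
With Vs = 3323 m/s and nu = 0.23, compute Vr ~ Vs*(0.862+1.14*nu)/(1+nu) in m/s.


Numerator factor = 0.862 + 1.14*0.23 = 1.1242
Denominator = 1 + 0.23 = 1.23
Vr = 3323 * 1.1242 / 1.23 = 3037.17 m/s

3037.17


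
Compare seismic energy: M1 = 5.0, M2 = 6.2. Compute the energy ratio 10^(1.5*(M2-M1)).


M2 - M1 = 6.2 - 5.0 = 1.2
1.5 * 1.2 = 1.8
ratio = 10^1.8 = 63.1

63.1


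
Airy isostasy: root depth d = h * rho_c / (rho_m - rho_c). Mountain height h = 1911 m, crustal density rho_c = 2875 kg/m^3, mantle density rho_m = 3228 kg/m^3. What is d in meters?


rho_m - rho_c = 3228 - 2875 = 353
d = 1911 * 2875 / 353
= 5494125 / 353
= 15564.09 m

15564.09


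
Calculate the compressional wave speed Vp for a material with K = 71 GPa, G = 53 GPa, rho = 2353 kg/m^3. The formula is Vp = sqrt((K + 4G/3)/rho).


First compute the effective modulus:
K + 4G/3 = 71e9 + 4*53e9/3 = 141666666666.67 Pa
Then divide by density:
141666666666.67 / 2353 = 60206828.1626 Pa/(kg/m^3)
Take the square root:
Vp = sqrt(60206828.1626) = 7759.31 m/s

7759.31


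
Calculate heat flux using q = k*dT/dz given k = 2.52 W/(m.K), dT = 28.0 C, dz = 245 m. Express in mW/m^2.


q = k * dT / dz * 1000
= 2.52 * 28.0 / 245 * 1000
= 0.288 * 1000
= 288.0 mW/m^2

288.0


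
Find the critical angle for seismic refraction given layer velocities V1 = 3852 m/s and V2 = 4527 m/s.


V1/V2 = 3852/4527 = 0.850895
theta_c = arcsin(0.850895) = 58.3091 degrees

58.3091


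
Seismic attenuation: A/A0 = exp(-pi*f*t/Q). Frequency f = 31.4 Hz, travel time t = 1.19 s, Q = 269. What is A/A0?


pi*f*t/Q = pi*31.4*1.19/269 = 0.436389
A/A0 = exp(-0.436389) = 0.646366

0.646366


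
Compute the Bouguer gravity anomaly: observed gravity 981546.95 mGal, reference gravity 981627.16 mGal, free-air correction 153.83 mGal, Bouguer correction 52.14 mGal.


BA = g_obs - g_ref + FAC - BC
= 981546.95 - 981627.16 + 153.83 - 52.14
= 21.48 mGal

21.48


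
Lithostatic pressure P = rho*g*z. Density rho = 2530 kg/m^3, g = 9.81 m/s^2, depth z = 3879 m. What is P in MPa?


P = rho * g * z / 1e6
= 2530 * 9.81 * 3879 / 1e6
= 96274064.7 / 1e6
= 96.2741 MPa

96.2741


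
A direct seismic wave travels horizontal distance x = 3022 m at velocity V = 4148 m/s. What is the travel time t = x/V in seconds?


t = x / V
= 3022 / 4148
= 0.7285 s

0.7285


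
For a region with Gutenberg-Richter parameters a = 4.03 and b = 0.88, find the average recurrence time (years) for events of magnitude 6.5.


log10(N) = 4.03 - 0.88*6.5 = -1.69
N = 10^-1.69 = 0.020417
T = 1/N = 1/0.020417 = 48.9779 years

48.9779


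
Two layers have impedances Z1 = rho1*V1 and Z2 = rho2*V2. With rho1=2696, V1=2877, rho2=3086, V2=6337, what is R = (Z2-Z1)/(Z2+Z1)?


Z1 = 2696 * 2877 = 7756392
Z2 = 3086 * 6337 = 19555982
R = (19555982 - 7756392) / (19555982 + 7756392) = 11799590 / 27312374 = 0.432

0.432


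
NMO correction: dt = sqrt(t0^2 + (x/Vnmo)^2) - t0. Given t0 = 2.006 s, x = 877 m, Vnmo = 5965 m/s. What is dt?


x/Vnmo = 877/5965 = 0.147024
(x/Vnmo)^2 = 0.021616
t0^2 = 4.024036
sqrt(4.024036 + 0.021616) = 2.011381
dt = 2.011381 - 2.006 = 0.005381

0.005381


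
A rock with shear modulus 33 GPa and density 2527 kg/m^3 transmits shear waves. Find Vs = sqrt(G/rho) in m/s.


Convert G to Pa: G = 33e9 Pa
Compute G/rho = 33e9 / 2527 = 13058963.1975
Vs = sqrt(13058963.1975) = 3613.72 m/s

3613.72


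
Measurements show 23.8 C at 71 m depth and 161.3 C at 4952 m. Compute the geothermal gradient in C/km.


dT = 161.3 - 23.8 = 137.5 C
dz = 4952 - 71 = 4881 m
gradient = dT/dz * 1000 = 137.5/4881 * 1000 = 28.1705 C/km

28.1705


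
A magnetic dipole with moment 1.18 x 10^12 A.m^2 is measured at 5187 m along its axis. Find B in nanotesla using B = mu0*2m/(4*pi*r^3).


m = 1.18 x 10^12 = 1180000000000 A.m^2
2m = 2360000000000 A.m^2
r^3 = 5187^3 = 139556074203
B = (4pi*10^-7) * 2360000000000 / (4*pi * 139556074203) * 1e9
= 2965663.464989 / 1753713349919.91 * 1e9
= 1691.0765 nT

1691.0765


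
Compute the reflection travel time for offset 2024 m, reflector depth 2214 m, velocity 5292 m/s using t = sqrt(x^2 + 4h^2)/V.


x^2 + 4h^2 = 2024^2 + 4*2214^2 = 4096576 + 19607184 = 23703760
sqrt(23703760) = 4868.6507
t = 4868.6507 / 5292 = 0.92 s

0.92


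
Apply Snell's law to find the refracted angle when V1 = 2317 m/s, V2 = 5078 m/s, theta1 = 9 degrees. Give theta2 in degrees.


sin(theta1) = sin(9 deg) = 0.156434
sin(theta2) = V2/V1 * sin(theta1) = 5078/2317 * 0.156434 = 0.342846
theta2 = arcsin(0.342846) = 20.0504 degrees

20.0504


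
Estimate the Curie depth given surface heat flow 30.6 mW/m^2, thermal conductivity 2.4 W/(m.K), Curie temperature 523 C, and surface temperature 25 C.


T_Curie - T_surf = 523 - 25 = 498 C
Convert q to W/m^2: 30.6 mW/m^2 = 0.0306 W/m^2
d = 498 * 2.4 / 0.0306 = 39058.82 m

39058.82


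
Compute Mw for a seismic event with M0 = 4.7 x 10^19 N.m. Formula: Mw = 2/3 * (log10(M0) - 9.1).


log10(M0) = log10(4.7 x 10^19) = 19.6721
Mw = 2/3 * (19.6721 - 9.1)
= 2/3 * 10.5721
= 7.05

7.05


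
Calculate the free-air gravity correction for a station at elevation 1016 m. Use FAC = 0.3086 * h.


FAC = 0.3086 * h
= 0.3086 * 1016
= 313.5376 mGal

313.5376


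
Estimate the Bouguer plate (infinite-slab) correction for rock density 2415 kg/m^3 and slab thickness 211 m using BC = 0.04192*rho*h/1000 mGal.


BC = 0.04192 * rho * h / 1000
= 0.04192 * 2415 * 211 / 1000
= 21.361 mGal

21.361


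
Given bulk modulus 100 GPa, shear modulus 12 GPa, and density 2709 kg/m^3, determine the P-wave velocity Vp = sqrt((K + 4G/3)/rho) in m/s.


First compute the effective modulus:
K + 4G/3 = 100e9 + 4*12e9/3 = 116000000000.0 Pa
Then divide by density:
116000000000.0 / 2709 = 42820228.8667 Pa/(kg/m^3)
Take the square root:
Vp = sqrt(42820228.8667) = 6543.72 m/s

6543.72


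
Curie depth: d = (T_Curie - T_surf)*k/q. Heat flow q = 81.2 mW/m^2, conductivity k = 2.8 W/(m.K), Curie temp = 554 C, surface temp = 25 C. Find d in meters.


T_Curie - T_surf = 554 - 25 = 529 C
Convert q to W/m^2: 81.2 mW/m^2 = 0.0812 W/m^2
d = 529 * 2.8 / 0.0812 = 18241.38 m

18241.38


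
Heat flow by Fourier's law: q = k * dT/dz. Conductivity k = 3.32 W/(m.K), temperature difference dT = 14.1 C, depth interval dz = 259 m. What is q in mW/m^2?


q = k * dT / dz * 1000
= 3.32 * 14.1 / 259 * 1000
= 0.180741 * 1000
= 180.7413 mW/m^2

180.7413


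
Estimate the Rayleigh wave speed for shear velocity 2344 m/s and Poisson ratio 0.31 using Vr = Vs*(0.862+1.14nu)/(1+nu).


Numerator factor = 0.862 + 1.14*0.31 = 1.2154
Denominator = 1 + 0.31 = 1.31
Vr = 2344 * 1.2154 / 1.31 = 2174.73 m/s

2174.73


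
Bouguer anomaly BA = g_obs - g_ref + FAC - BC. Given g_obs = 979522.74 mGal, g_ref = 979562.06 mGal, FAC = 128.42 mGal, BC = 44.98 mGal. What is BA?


BA = g_obs - g_ref + FAC - BC
= 979522.74 - 979562.06 + 128.42 - 44.98
= 44.12 mGal

44.12


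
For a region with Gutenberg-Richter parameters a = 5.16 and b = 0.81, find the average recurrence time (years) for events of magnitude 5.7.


log10(N) = 5.16 - 0.81*5.7 = 0.543
N = 10^0.543 = 3.491403
T = 1/N = 1/3.491403 = 0.2864 years

0.2864


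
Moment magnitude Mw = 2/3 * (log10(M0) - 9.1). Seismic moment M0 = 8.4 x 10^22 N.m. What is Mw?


log10(M0) = log10(8.4 x 10^22) = 22.9243
Mw = 2/3 * (22.9243 - 9.1)
= 2/3 * 13.8243
= 9.22

9.22


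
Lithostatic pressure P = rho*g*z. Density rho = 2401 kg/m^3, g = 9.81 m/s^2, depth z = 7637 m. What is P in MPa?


P = rho * g * z / 1e6
= 2401 * 9.81 * 7637 / 1e6
= 179880446.97 / 1e6
= 179.8804 MPa

179.8804


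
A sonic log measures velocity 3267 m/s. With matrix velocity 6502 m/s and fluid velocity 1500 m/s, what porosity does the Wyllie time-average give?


1/V - 1/Vm = 1/3267 - 1/6502 = 0.00015229
1/Vf - 1/Vm = 1/1500 - 1/6502 = 0.00051287
phi = 0.00015229 / 0.00051287 = 0.2969

0.2969


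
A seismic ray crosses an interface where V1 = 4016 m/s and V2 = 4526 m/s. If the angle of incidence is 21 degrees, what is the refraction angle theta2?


sin(theta1) = sin(21 deg) = 0.358368
sin(theta2) = V2/V1 * sin(theta1) = 4526/4016 * 0.358368 = 0.403878
theta2 = arcsin(0.403878) = 23.8208 degrees

23.8208


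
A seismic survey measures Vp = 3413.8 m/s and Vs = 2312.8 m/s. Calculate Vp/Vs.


Vp/Vs = 3413.8 / 2312.8
= 1.476

1.476


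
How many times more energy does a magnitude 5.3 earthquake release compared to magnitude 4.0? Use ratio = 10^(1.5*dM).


M2 - M1 = 5.3 - 4.0 = 1.3
1.5 * 1.3 = 1.95
ratio = 10^1.95 = 89.13

89.13


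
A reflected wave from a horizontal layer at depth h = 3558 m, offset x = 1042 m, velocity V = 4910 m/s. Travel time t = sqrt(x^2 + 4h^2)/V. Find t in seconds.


x^2 + 4h^2 = 1042^2 + 4*3558^2 = 1085764 + 50637456 = 51723220
sqrt(51723220) = 7191.8857
t = 7191.8857 / 4910 = 1.4647 s

1.4647


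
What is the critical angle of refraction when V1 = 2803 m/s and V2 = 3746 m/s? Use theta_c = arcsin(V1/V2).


V1/V2 = 2803/3746 = 0.748265
theta_c = arcsin(0.748265) = 48.4403 degrees

48.4403


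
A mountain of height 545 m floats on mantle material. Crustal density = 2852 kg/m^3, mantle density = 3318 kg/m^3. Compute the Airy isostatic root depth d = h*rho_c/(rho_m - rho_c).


rho_m - rho_c = 3318 - 2852 = 466
d = 545 * 2852 / 466
= 1554340 / 466
= 3335.49 m

3335.49


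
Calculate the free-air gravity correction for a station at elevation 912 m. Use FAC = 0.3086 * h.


FAC = 0.3086 * h
= 0.3086 * 912
= 281.4432 mGal

281.4432


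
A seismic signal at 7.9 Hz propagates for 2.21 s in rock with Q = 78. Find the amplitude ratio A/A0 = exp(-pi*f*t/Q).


pi*f*t/Q = pi*7.9*2.21/78 = 0.703193
A/A0 = exp(-0.703193) = 0.495002

0.495002


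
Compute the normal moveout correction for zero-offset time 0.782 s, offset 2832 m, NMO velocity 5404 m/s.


x/Vnmo = 2832/5404 = 0.524056
(x/Vnmo)^2 = 0.274635
t0^2 = 0.611524
sqrt(0.611524 + 0.274635) = 0.94136
dt = 0.94136 - 0.782 = 0.15936

0.15936


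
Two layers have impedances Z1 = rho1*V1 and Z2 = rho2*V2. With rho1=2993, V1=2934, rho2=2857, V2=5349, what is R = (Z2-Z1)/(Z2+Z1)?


Z1 = 2993 * 2934 = 8781462
Z2 = 2857 * 5349 = 15282093
R = (15282093 - 8781462) / (15282093 + 8781462) = 6500631 / 24063555 = 0.2701

0.2701


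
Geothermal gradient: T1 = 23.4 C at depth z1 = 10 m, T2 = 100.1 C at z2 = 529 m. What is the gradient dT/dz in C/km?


dT = 100.1 - 23.4 = 76.7 C
dz = 529 - 10 = 519 m
gradient = dT/dz * 1000 = 76.7/519 * 1000 = 147.7842 C/km

147.7842


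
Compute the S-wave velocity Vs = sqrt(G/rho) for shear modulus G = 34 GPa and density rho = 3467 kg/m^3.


Convert G to Pa: G = 34e9 Pa
Compute G/rho = 34e9 / 3467 = 9806749.351
Vs = sqrt(9806749.351) = 3131.57 m/s

3131.57


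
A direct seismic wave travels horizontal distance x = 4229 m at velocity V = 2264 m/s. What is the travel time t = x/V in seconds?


t = x / V
= 4229 / 2264
= 1.8679 s

1.8679


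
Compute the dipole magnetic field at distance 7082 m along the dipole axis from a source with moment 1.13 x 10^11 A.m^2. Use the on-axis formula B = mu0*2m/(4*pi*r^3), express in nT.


m = 1.13 x 10^11 = 113000000000 A.m^2
2m = 226000000000 A.m^2
r^3 = 7082^3 = 355195755368
B = (4pi*10^-7) * 226000000000 / (4*pi * 355195755368) * 1e9
= 283999.975885 / 4463521502601.54 * 1e9
= 63.6269 nT

63.6269


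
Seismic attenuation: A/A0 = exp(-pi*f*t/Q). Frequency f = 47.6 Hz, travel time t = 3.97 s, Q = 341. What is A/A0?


pi*f*t/Q = pi*47.6*3.97/341 = 1.740977
A/A0 = exp(-1.740977) = 0.175349

0.175349


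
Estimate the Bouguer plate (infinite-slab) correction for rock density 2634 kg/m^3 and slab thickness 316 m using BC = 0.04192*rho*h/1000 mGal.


BC = 0.04192 * rho * h / 1000
= 0.04192 * 2634 * 316 / 1000
= 34.8919 mGal

34.8919


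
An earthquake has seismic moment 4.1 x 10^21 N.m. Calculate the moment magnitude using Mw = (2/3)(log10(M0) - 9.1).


log10(M0) = log10(4.1 x 10^21) = 21.6128
Mw = 2/3 * (21.6128 - 9.1)
= 2/3 * 12.5128
= 8.34

8.34


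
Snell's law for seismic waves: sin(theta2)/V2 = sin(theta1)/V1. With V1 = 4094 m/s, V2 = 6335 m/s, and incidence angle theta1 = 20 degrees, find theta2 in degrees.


sin(theta1) = sin(20 deg) = 0.34202
sin(theta2) = V2/V1 * sin(theta1) = 6335/4094 * 0.34202 = 0.529237
theta2 = arcsin(0.529237) = 31.9539 degrees

31.9539


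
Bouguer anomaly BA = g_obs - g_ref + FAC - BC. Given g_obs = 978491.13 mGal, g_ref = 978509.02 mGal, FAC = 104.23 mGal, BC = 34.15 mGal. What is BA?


BA = g_obs - g_ref + FAC - BC
= 978491.13 - 978509.02 + 104.23 - 34.15
= 52.19 mGal

52.19


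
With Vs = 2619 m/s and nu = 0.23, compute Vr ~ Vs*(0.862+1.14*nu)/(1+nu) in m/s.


Numerator factor = 0.862 + 1.14*0.23 = 1.1242
Denominator = 1 + 0.23 = 1.23
Vr = 2619 * 1.1242 / 1.23 = 2393.72 m/s

2393.72


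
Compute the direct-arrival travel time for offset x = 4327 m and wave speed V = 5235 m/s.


t = x / V
= 4327 / 5235
= 0.8266 s

0.8266


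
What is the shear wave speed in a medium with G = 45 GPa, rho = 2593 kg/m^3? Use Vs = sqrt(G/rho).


Convert G to Pa: G = 45e9 Pa
Compute G/rho = 45e9 / 2593 = 17354415.7347
Vs = sqrt(17354415.7347) = 4165.86 m/s

4165.86


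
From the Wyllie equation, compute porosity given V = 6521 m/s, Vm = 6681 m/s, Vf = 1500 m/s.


1/V - 1/Vm = 1/6521 - 1/6681 = 3.67e-06
1/Vf - 1/Vm = 1/1500 - 1/6681 = 0.00051699
phi = 3.67e-06 / 0.00051699 = 0.0071

0.0071


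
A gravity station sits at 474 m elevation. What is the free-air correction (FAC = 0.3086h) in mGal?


FAC = 0.3086 * h
= 0.3086 * 474
= 146.2764 mGal

146.2764


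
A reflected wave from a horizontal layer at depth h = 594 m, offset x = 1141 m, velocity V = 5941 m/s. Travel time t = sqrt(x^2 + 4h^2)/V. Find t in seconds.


x^2 + 4h^2 = 1141^2 + 4*594^2 = 1301881 + 1411344 = 2713225
sqrt(2713225) = 1647.187
t = 1647.187 / 5941 = 0.2773 s

0.2773


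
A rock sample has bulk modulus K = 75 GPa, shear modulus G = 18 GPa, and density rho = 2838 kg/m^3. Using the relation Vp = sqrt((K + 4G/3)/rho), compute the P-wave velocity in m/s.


First compute the effective modulus:
K + 4G/3 = 75e9 + 4*18e9/3 = 99000000000.0 Pa
Then divide by density:
99000000000.0 / 2838 = 34883720.9302 Pa/(kg/m^3)
Take the square root:
Vp = sqrt(34883720.9302) = 5906.24 m/s

5906.24


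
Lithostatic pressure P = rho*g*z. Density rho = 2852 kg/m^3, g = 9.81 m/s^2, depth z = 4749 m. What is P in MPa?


P = rho * g * z / 1e6
= 2852 * 9.81 * 4749 / 1e6
= 132868091.88 / 1e6
= 132.8681 MPa

132.8681


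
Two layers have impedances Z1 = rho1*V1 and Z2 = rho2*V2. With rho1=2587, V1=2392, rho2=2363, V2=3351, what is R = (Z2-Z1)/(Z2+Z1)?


Z1 = 2587 * 2392 = 6188104
Z2 = 2363 * 3351 = 7918413
R = (7918413 - 6188104) / (7918413 + 6188104) = 1730309 / 14106517 = 0.1227

0.1227


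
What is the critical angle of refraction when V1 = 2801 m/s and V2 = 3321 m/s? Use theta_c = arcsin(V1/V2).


V1/V2 = 2801/3321 = 0.843421
theta_c = arcsin(0.843421) = 57.5031 degrees

57.5031


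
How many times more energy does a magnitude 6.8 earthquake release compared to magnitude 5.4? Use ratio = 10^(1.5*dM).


M2 - M1 = 6.8 - 5.4 = 1.4
1.5 * 1.4 = 2.1
ratio = 10^2.1 = 125.89

125.89


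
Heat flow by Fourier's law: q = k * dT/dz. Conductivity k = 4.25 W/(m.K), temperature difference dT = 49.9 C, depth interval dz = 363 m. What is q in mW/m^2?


q = k * dT / dz * 1000
= 4.25 * 49.9 / 363 * 1000
= 0.584229 * 1000
= 584.2287 mW/m^2

584.2287


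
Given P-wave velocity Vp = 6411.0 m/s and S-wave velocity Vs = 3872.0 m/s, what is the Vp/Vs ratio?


Vp/Vs = 6411.0 / 3872.0
= 1.6557

1.6557


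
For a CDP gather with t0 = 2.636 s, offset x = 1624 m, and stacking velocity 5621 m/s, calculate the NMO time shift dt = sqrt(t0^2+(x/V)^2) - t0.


x/Vnmo = 1624/5621 = 0.288917
(x/Vnmo)^2 = 0.083473
t0^2 = 6.948496
sqrt(6.948496 + 0.083473) = 2.651786
dt = 2.651786 - 2.636 = 0.015786

0.015786


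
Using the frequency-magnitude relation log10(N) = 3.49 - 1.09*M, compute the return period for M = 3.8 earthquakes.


log10(N) = 3.49 - 1.09*3.8 = -0.652
N = 10^-0.652 = 0.222844
T = 1/N = 1/0.222844 = 4.4875 years

4.4875


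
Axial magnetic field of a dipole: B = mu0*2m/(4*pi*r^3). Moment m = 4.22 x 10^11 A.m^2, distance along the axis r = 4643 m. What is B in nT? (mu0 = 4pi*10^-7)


m = 4.22 x 10^11 = 422000000000 A.m^2
2m = 844000000000 A.m^2
r^3 = 4643^3 = 100091235707
B = (4pi*10^-7) * 844000000000 / (4*pi * 100091235707) * 1e9
= 1060601.679852 / 1257783563143.34 * 1e9
= 843.2307 nT

843.2307


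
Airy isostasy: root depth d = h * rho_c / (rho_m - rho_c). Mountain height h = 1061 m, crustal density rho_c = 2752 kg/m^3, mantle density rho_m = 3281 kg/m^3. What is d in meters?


rho_m - rho_c = 3281 - 2752 = 529
d = 1061 * 2752 / 529
= 2919872 / 529
= 5519.61 m

5519.61


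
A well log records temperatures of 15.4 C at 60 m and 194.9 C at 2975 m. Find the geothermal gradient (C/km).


dT = 194.9 - 15.4 = 179.5 C
dz = 2975 - 60 = 2915 m
gradient = dT/dz * 1000 = 179.5/2915 * 1000 = 61.578 C/km

61.578


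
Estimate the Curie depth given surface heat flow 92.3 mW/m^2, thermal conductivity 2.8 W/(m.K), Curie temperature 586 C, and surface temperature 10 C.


T_Curie - T_surf = 586 - 10 = 576 C
Convert q to W/m^2: 92.3 mW/m^2 = 0.0923 W/m^2
d = 576 * 2.8 / 0.0923 = 17473.46 m

17473.46


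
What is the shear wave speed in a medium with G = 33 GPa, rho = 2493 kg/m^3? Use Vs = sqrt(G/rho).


Convert G to Pa: G = 33e9 Pa
Compute G/rho = 33e9 / 2493 = 13237063.7786
Vs = sqrt(13237063.7786) = 3638.28 m/s

3638.28


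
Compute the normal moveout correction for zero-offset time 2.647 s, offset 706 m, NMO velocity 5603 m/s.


x/Vnmo = 706/5603 = 0.126004
(x/Vnmo)^2 = 0.015877
t0^2 = 7.006609
sqrt(7.006609 + 0.015877) = 2.649997
dt = 2.649997 - 2.647 = 0.002997

0.002997


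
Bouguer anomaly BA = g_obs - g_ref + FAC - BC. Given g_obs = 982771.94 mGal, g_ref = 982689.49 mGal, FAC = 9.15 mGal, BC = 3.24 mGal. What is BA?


BA = g_obs - g_ref + FAC - BC
= 982771.94 - 982689.49 + 9.15 - 3.24
= 88.36 mGal

88.36


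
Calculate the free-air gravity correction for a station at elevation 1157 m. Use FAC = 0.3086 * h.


FAC = 0.3086 * h
= 0.3086 * 1157
= 357.0502 mGal

357.0502


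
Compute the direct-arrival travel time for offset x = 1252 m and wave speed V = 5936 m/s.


t = x / V
= 1252 / 5936
= 0.2109 s

0.2109


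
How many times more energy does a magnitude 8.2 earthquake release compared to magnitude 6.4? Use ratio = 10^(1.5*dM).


M2 - M1 = 8.2 - 6.4 = 1.8
1.5 * 1.8 = 2.7
ratio = 10^2.7 = 501.19

501.19


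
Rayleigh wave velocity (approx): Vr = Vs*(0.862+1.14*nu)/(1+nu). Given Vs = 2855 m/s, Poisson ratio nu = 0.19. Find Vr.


Numerator factor = 0.862 + 1.14*0.19 = 1.0786
Denominator = 1 + 0.19 = 1.19
Vr = 2855 * 1.0786 / 1.19 = 2587.73 m/s

2587.73


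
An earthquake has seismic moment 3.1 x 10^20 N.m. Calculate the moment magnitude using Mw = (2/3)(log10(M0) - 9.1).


log10(M0) = log10(3.1 x 10^20) = 20.4914
Mw = 2/3 * (20.4914 - 9.1)
= 2/3 * 11.3914
= 7.59

7.59


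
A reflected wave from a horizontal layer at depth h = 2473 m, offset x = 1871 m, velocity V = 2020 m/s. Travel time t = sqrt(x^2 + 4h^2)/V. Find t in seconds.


x^2 + 4h^2 = 1871^2 + 4*2473^2 = 3500641 + 24462916 = 27963557
sqrt(27963557) = 5288.058
t = 5288.058 / 2020 = 2.6179 s

2.6179


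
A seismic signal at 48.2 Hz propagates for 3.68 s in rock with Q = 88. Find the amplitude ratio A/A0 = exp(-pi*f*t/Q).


pi*f*t/Q = pi*48.2*3.68/88 = 6.332308
A/A0 = exp(-6.332308) = 0.001778

0.001778


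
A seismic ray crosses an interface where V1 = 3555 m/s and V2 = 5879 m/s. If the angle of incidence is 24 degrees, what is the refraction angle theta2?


sin(theta1) = sin(24 deg) = 0.406737
sin(theta2) = V2/V1 * sin(theta1) = 5879/3555 * 0.406737 = 0.672631
theta2 = arcsin(0.672631) = 42.2705 degrees

42.2705


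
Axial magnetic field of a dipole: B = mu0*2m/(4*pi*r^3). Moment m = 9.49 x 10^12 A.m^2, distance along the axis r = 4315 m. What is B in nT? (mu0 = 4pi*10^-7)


m = 9.49 x 10^12 = 9490000000000 A.m^2
2m = 18980000000000 A.m^2
r^3 = 4315^3 = 80341955875
B = (4pi*10^-7) * 18980000000000 / (4*pi * 80341955875) * 1e9
= 23850971.426054 / 1009606793407.74 * 1e9
= 23624.0203 nT

23624.0203


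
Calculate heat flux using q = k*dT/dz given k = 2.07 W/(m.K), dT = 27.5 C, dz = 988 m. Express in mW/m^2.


q = k * dT / dz * 1000
= 2.07 * 27.5 / 988 * 1000
= 0.057616 * 1000
= 57.6164 mW/m^2

57.6164


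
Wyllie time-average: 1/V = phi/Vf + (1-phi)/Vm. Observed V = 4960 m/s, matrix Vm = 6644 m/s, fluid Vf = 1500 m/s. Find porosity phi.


1/V - 1/Vm = 1/4960 - 1/6644 = 5.11e-05
1/Vf - 1/Vm = 1/1500 - 1/6644 = 0.00051615
phi = 5.11e-05 / 0.00051615 = 0.099

0.099


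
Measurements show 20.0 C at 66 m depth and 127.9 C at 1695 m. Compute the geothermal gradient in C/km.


dT = 127.9 - 20.0 = 107.9 C
dz = 1695 - 66 = 1629 m
gradient = dT/dz * 1000 = 107.9/1629 * 1000 = 66.237 C/km

66.237


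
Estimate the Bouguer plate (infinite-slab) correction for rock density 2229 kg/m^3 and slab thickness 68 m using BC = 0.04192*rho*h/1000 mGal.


BC = 0.04192 * rho * h / 1000
= 0.04192 * 2229 * 68 / 1000
= 6.3539 mGal

6.3539


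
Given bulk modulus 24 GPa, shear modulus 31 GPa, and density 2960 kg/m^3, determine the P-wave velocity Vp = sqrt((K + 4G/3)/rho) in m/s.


First compute the effective modulus:
K + 4G/3 = 24e9 + 4*31e9/3 = 65333333333.33 Pa
Then divide by density:
65333333333.33 / 2960 = 22072072.0721 Pa/(kg/m^3)
Take the square root:
Vp = sqrt(22072072.0721) = 4698.09 m/s

4698.09


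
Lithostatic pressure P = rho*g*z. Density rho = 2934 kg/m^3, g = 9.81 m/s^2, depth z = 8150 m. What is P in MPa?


P = rho * g * z / 1e6
= 2934 * 9.81 * 8150 / 1e6
= 234577701.0 / 1e6
= 234.5777 MPa

234.5777


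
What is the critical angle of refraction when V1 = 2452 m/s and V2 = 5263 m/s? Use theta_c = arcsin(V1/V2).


V1/V2 = 2452/5263 = 0.465894
theta_c = arcsin(0.465894) = 27.7681 degrees

27.7681
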